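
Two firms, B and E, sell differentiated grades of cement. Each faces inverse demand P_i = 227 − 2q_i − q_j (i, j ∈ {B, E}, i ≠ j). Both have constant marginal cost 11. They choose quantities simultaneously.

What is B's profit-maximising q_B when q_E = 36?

Firm B's profit: π = q_B(227 − 2q_B − q_E) − 11q_B.
∂π/∂q_B = 216 − 4q_B − q_E = 0 ⇒ q_B = 54 − 0.25q_E.
At q_E = 36: q_B = 54 − 0.25·36 = 45.

45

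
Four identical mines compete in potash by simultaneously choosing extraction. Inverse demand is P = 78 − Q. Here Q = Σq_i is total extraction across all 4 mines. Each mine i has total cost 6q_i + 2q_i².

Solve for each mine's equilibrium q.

A representative mine's profit is π_i = q_i(78 − Q) − 6q_i − 2q_i², with Q = q_i + Σ_{j≠i} q_j.
First-order condition: 72 − 6q_i − Σ_{j≠i} q_j = 0.
In a symmetric equilibrium every mine chooses the same q, so Σ_{j≠i} q_j = 3q. The condition becomes 72 − 9q = 0, giving q = 72/9 = 8.

8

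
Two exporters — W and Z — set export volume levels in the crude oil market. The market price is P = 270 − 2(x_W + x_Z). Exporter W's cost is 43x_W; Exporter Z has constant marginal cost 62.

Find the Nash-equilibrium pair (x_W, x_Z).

Exporter W's profit: π = x_W(270 − 2(x_W + x_Z)) − 43x_W.
∂π/∂x_W = 227 − 4x_W − 2x_Z = 0, so x_W = 56.75 − 0.5x_Z.
By the same steps for Z: x_Z = 52 − 0.5x_W.
Solving the two reaction functions simultaneously: (1 − (−0.5)(−0.5))x_W = 56.75 − 0.5·52, so 0.75x_W = 30.75 and x_W = 41.
Then x_Z = 52 − 0.5·41 = 31.5.

41, 31.5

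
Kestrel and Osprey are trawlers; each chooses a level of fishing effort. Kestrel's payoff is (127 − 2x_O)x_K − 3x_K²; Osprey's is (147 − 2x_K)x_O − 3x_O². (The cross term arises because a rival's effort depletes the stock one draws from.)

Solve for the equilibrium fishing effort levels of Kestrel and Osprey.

14.625, 19.625

Expanding Kestrel's payoff: 127x_K − 2x_Ox_K − 3x_K².
∂π/∂x_K = 127 − 2x_O − 6x_K = 0, so x_K = 127/6 − (1/3)x_O.
Likewise for Osprey: x_O = 24.5 − (1/3)x_K.
Plugging x_O into Kestrel's best response: x_K = 127/6 − (1/3)(24.5 − (1/3)x_K) ⇒ (8/9)x_K = 13, so x_K = 14.625.
Then x_O = 24.5 − (1/3)·14.625 = 19.625.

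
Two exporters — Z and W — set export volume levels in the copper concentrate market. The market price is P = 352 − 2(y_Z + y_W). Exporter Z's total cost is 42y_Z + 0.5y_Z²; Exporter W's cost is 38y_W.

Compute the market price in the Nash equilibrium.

156.75

Exporter Z's profit: π = y_Z(352 − 2(y_Z + y_W)) − 42y_Z − 0.5y_Z².
∂π/∂y_Z = 310 − 5y_Z − 2y_W = 0, so y_Z = 62 − 0.4y_W.
For W: ∂π/∂y_W = 314 − 4y_W − 2y_Z = 0 ⇒ y_W = 78.5 − 0.5y_Z.
Substituting the second reaction function into the first: y_Z = 62 − 0.4(78.5 − 0.5y_Z), which gives 0.8y_Z = 30.6 ⇒ y_Z = 38.25.
Then y_W = 78.5 − 0.5·38.25 = 59.375.
Equilibrium price: P = 352 − 2·97.625 = 156.75.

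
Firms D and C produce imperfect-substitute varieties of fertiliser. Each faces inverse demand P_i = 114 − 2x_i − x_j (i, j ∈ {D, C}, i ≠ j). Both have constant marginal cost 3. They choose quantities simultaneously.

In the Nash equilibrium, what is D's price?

Firm D's profit: π = x_D(114 − 2x_D − x_C) − 3x_D.
∂π/∂x_D = 111 − 4x_D − x_C = 0 ⇒ x_D = 27.75 − 0.25x_C.
The game is symmetric, so in equilibrium x_C = x_D: the reaction function gives 1.25x_D = 27.75, hence x_D = 22.2.
P_D = 114 − 2·22.2 − 22.2 = 47.4.

47.4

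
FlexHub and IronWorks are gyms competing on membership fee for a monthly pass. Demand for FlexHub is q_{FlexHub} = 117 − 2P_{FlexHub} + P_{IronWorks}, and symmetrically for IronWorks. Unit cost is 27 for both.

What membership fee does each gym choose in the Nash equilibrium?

FlexHub's profit: π = (P_{FlexHub} − 27)(117 − 2P_{FlexHub} + P_{IronWorks}).
∂π/∂P_{FlexHub} = 171 − 4P_{FlexHub} + P_{IronWorks} = 0 ⇒ P_{FlexHub} = 42.75 + 0.25P_{IronWorks}.
By symmetry P_{IronWorks} = P_{FlexHub}; substituting into the reaction function, 0.75P_{FlexHub} = 42.75 and P_{FlexHub} = 57.

57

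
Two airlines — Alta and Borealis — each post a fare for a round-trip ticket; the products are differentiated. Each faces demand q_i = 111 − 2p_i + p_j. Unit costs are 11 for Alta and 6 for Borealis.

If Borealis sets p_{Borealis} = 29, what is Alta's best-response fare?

Alta's profit: π = (p_{Alta} − 11)(111 − 2p_{Alta} + p_{Borealis}).
∂π/∂p_{Alta} = 133 − 4p_{Alta} + p_{Borealis} = 0 ⇒ p_{Alta} = 33.25 + 0.25p_{Borealis}.
At p_{Borealis} = 29: p_{Alta} = 33.25 + 0.25·29 = 40.5.

40.5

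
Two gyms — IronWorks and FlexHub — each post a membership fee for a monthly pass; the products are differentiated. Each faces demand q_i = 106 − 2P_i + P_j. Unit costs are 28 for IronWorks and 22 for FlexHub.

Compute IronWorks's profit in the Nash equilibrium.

1270.08

IronWorks's profit: π = (P_{IronWorks} − 28)(106 − 2P_{IronWorks} + P_{FlexHub}).
∂π/∂P_{IronWorks} = 162 − 4P_{IronWorks} + P_{FlexHub} = 0 ⇒ P_{IronWorks} = 40.5 + 0.25P_{FlexHub}.
Similarly P_{FlexHub} = 37.5 + 0.25P_{IronWorks}.
Substituting the second reaction function into the first: P_{IronWorks} = 40.5 + 0.25(37.5 + 0.25P_{IronWorks}), which gives 0.9375P_{IronWorks} = 49.875 ⇒ P_{IronWorks} = 53.2.
Then P_{FlexHub} = 37.5 + 0.25·53.2 = 50.8.
q_{IronWorks} = 106 − 2·53.2 + 50.8 = 50.4.
Profit = (53.2 − 28)·50.4 = 1270.08.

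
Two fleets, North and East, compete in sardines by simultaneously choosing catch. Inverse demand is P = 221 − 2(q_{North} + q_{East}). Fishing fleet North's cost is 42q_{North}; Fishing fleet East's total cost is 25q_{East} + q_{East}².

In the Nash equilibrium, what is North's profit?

Fishing fleet North's profit: π = q_{North}(221 − 2(q_{North} + q_{East})) − 42q_{North}.
∂π/∂q_{North} = 179 − 4q_{North} − 2q_{East} = 0, so q_{North} = 44.75 − 0.5q_{East}.
For East: ∂π/∂q_{East} = 196 − 6q_{East} − 2q_{North} = 0 ⇒ q_{East} = 98/3 − (1/3)q_{North}.
Solving the two reaction functions simultaneously: (1 − (−0.5)(−1/3))q_{North} = 44.75 − 0.5·(98/3), so (5/6)q_{North} = 341/12 and q_{North} = 34.1.
Then q_{East} = 98/3 − (1/3)·34.1 = 21.3.
Price P = 221 − 2·55.4 = 110.2.
North's profit: (110.2 − 42)·34.1 = 2325.62.

2325.62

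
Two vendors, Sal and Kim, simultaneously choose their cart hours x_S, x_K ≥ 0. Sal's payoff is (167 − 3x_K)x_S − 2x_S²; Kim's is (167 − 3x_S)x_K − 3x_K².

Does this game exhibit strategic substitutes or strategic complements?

strategic substitutes

Expanding Sal's payoff: 167x_S − 3x_Kx_S − 2x_S².
∂π/∂x_S = 167 − 3x_K − 4x_S = 0, so x_S = 41.75 − 0.75x_K.
The best-response slope dx_S/dx_K = −0.75 < 0: the reaction function is downward-sloping, so the choices are strategic substitutes.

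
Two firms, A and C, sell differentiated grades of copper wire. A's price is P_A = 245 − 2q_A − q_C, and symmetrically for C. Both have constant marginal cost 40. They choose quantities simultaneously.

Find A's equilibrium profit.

Firm A's profit: π = q_A(245 − 2q_A − q_C) − 40q_A.
∂π/∂q_A = 205 − 4q_A − q_C = 0 ⇒ q_A = 51.25 − 0.25q_C.
The game is symmetric, so in equilibrium q_C = q_A: the reaction function gives 1.25q_A = 51.25, hence q_A = 41.
P_A = 245 − 2·41 − 41 = 122.
Profit = (122 − 40)·41 = 3362.

3362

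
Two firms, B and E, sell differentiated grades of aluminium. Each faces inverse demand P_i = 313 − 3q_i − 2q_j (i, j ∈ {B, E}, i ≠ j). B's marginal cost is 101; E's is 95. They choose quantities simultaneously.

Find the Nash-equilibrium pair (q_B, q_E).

26.125, 27.625

Firm B's profit: π = q_B(313 − 3q_B − 2q_E) − 101q_B.
∂π/∂q_B = 212 − 6q_B − 2q_E = 0 ⇒ q_B = 106/3 − (1/3)q_E.
Similarly q_E = 109/3 − (1/3)q_B.
Substituting the second reaction function into the first: q_B = 106/3 − (1/3)(109/3 − (1/3)q_B), which gives (8/9)q_B = 209/9 ⇒ q_B = 26.125.
Then q_E = 109/3 − (1/3)·26.125 = 27.625.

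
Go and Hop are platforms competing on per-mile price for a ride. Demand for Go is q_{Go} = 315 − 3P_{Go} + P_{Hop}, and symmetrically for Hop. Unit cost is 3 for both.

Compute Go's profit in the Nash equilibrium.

11457.72

Go's profit: π = (P_{Go} − 3)(315 − 3P_{Go} + P_{Hop}).
∂π/∂P_{Go} = 324 − 6P_{Go} + P_{Hop} = 0 ⇒ P_{Go} = 54 + (1/6)P_{Hop}.
Setting P_{Go} = P_{Hop} in the reaction function: P_{Go} = 54 + (1/6)P_{Go}, so P_{Go} = 54 / (5/6) = 64.8.
q_{Go} = 315 − 3·64.8 + 64.8 = 185.4.
Profit = (64.8 − 3)·185.4 = 11457.72.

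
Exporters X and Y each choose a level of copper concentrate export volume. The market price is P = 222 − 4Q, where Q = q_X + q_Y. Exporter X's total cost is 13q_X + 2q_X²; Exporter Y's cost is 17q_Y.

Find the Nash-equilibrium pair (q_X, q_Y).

Exporter X's profit: π = q_X(222 − 4(q_X + q_Y)) − 13q_X − 2q_X².
∂π/∂q_X = 209 − 12q_X − 4q_Y = 0, so q_X = 209/12 − (1/3)q_Y.
For Y: ∂π/∂q_Y = 205 − 8q_Y − 4q_X = 0 ⇒ q_Y = 25.625 − 0.5q_X.
Plugging q_Y into X's best response: q_X = 209/12 − (1/3)(25.625 − 0.5q_X) ⇒ (5/6)q_X = 8.875, so q_X = 10.65.
Then q_Y = 25.625 − 0.5·10.65 = 20.3.

10.65, 20.3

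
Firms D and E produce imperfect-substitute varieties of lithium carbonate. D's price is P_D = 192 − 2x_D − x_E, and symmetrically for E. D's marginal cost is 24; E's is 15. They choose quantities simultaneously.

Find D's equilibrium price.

Firm D's profit: π = x_D(192 − 2x_D − x_E) − 24x_D.
∂π/∂x_D = 168 − 4x_D − x_E = 0 ⇒ x_D = 42 − 0.25x_E.
Similarly x_E = 44.25 − 0.25x_D.
Substituting the second reaction function into the first: x_D = 42 − 0.25(44.25 − 0.25x_D), which gives 0.9375x_D = 30.9375 ⇒ x_D = 33.
Then x_E = 44.25 − 0.25·33 = 36.
P_D = 192 − 2·33 − 36 = 90.

90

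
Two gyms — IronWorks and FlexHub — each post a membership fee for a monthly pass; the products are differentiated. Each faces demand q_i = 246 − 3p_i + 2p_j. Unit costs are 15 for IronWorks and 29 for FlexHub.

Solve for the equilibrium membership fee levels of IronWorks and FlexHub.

IronWorks's profit: π = (p_{IronWorks} − 15)(246 − 3p_{IronWorks} + 2p_{FlexHub}).
∂π/∂p_{IronWorks} = 291 − 6p_{IronWorks} + 2p_{FlexHub} = 0 ⇒ p_{IronWorks} = 48.5 + (1/3)p_{FlexHub}.
Similarly p_{FlexHub} = 55.5 + (1/3)p_{IronWorks}.
Substituting the second reaction function into the first: p_{IronWorks} = 48.5 + (1/3)(55.5 + (1/3)p_{IronWorks}), which gives (8/9)p_{IronWorks} = 67 ⇒ p_{IronWorks} = 75.375.
Then p_{FlexHub} = 55.5 + (1/3)·75.375 = 80.625.

75.375, 80.625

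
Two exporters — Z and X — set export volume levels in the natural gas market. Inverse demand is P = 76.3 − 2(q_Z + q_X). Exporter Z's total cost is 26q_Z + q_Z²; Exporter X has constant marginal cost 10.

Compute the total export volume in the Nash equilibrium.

18.29

Exporter Z's profit: π = q_Z(76.3 − 2(q_Z + q_X)) − 26q_Z − q_Z².
∂π/∂q_Z = 50.3 − 6q_Z − 2q_X = 0, so q_Z = 503/60 − (1/3)q_X.
For X: ∂π/∂q_X = 66.3 − 4q_X − 2q_Z = 0 ⇒ q_X = 16.575 − 0.5q_Z.
Plugging q_X into Z's best response: q_Z = 503/60 − (1/3)(16.575 − 0.5q_Z) ⇒ (5/6)q_Z = 343/120, so q_Z = 3.43.
Then q_X = 16.575 − 0.5·3.43 = 14.86.
Total export volume: 3.43 + 14.86 = 18.29.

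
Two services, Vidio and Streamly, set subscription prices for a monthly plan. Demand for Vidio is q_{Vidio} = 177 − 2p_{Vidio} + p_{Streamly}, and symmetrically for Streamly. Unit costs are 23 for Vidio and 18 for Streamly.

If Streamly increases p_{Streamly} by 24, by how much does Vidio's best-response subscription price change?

6

Vidio's profit: π = (p_{Vidio} − 23)(177 − 2p_{Vidio} + p_{Streamly}).
∂π/∂p_{Vidio} = 223 − 4p_{Vidio} + p_{Streamly} = 0 ⇒ p_{Vidio} = 55.75 + 0.25p_{Streamly}.
The reaction-function slope is 0.25, so a 24-unit rise in p_{Streamly} moves p_{Vidio} by 0.25 × 24 = 6. Vidio's best response rises — the actions are strategic complements.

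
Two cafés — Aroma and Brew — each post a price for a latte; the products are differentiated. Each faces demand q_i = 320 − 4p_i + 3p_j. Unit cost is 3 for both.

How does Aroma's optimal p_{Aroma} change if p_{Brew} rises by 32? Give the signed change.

Aroma's profit: π = (p_{Aroma} − 3)(320 − 4p_{Aroma} + 3p_{Brew}).
∂π/∂p_{Aroma} = 332 − 8p_{Aroma} + 3p_{Brew} = 0 ⇒ p_{Aroma} = 41.5 + 0.375p_{Brew}.
The reaction-function slope is 0.375, so a 32-unit rise in p_{Brew} moves p_{Aroma} by 0.375 × 32 = 12. Aroma's best response rises — the actions are strategic complements.

12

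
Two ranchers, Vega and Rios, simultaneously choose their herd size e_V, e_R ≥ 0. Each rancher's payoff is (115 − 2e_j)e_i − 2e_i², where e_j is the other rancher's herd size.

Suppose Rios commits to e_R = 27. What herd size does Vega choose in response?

15.25

Vega's payoff is (115 − 2e_R)e_V − 2e_V².
∂π/∂e_V = 115 − 2e_R − 4e_V = 0, so e_V = 28.75 − 0.5e_R.
At e_R = 27: e_V = 28.75 − 0.5·27 = 15.25.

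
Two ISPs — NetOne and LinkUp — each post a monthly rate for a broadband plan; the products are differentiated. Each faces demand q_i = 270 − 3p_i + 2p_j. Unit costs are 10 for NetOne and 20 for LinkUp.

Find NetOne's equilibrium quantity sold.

200.625

NetOne's profit: π = (p_{NetOne} − 10)(270 − 3p_{NetOne} + 2p_{LinkUp}).
∂π/∂p_{NetOne} = 300 − 6p_{NetOne} + 2p_{LinkUp} = 0 ⇒ p_{NetOne} = 50 + (1/3)p_{LinkUp}.
Similarly p_{LinkUp} = 55 + (1/3)p_{NetOne}.
Solving the two reaction functions simultaneously: (1 − (1/3)(1/3))p_{NetOne} = 50 + (1/3)·55, so (8/9)p_{NetOne} = 205/3 and p_{NetOne} = 76.875.
Then p_{LinkUp} = 55 + (1/3)·76.875 = 80.625.
q_{NetOne} = 270 − 3·76.875 + 2·80.625 = 200.625.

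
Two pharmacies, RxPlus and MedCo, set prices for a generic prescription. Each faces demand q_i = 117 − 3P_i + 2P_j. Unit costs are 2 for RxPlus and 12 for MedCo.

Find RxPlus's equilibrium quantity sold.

RxPlus's profit: π = (P_{RxPlus} − 2)(117 − 3P_{RxPlus} + 2P_{MedCo}).
∂π/∂P_{RxPlus} = 123 − 6P_{RxPlus} + 2P_{MedCo} = 0 ⇒ P_{RxPlus} = 20.5 + (1/3)P_{MedCo}.
Similarly P_{MedCo} = 25.5 + (1/3)P_{RxPlus}.
Solving the two reaction functions simultaneously: (1 − (1/3)(1/3))P_{RxPlus} = 20.5 + (1/3)·25.5, so (8/9)P_{RxPlus} = 29 and P_{RxPlus} = 32.625.
Then P_{MedCo} = 25.5 + (1/3)·32.625 = 36.375.
q_{RxPlus} = 117 − 3·32.625 + 2·36.375 = 91.875.

91.875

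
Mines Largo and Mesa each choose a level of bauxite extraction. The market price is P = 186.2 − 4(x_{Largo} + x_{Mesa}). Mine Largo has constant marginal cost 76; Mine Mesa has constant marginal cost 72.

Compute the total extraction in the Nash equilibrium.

18.7

Mine Largo's profit: π = x_{Largo}(186.2 − 4(x_{Largo} + x_{Mesa})) − 76x_{Largo}.
∂π/∂x_{Largo} = 110.2 − 8x_{Largo} − 4x_{Mesa} = 0, so x_{Largo} = 13.775 − 0.5x_{Mesa}.
By the same steps for Mesa: x_{Mesa} = 14.275 − 0.5x_{Largo}.
Substituting the second reaction function into the first: x_{Largo} = 13.775 − 0.5(14.275 − 0.5x_{Largo}), which gives 0.75x_{Largo} = 6.6375 ⇒ x_{Largo} = 8.85.
Then x_{Mesa} = 14.275 − 0.5·8.85 = 9.85.
Total extraction: 8.85 + 9.85 = 18.7.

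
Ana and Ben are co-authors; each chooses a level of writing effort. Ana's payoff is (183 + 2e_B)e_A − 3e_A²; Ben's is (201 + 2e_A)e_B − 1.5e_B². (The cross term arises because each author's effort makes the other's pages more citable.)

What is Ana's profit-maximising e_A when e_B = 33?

Expanding Ana's payoff: 183e_A + 2e_Be_A − 3e_A².
∂π/∂e_A = 183 + 2e_B − 6e_A = 0, so e_A = 30.5 + (1/3)e_B.
At e_B = 33: e_A = 30.5 + (1/3)·33 = 41.5.

41.5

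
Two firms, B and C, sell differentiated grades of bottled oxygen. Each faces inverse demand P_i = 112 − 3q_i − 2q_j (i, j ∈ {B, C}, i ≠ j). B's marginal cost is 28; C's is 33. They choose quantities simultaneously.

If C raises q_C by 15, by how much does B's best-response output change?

Firm B's profit: π = q_B(112 − 3q_B − 2q_C) − 28q_B.
∂π/∂q_B = 84 − 6q_B − 2q_C = 0 ⇒ q_B = 14 − (1/3)q_C.
The reaction-function slope is −1/3, so a 15-unit rise in q_C moves q_B by −1/3 × 15 = −5. B's best response falls — the actions are strategic substitutes.

-5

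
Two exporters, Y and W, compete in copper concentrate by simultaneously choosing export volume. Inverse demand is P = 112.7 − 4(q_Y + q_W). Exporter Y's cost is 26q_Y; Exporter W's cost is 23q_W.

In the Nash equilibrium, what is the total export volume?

Exporter Y's profit: π = q_Y(112.7 − 4(q_Y + q_W)) − 26q_Y.
∂π/∂q_Y = 86.7 − 8q_Y − 4q_W = 0, so q_Y = 10.8375 − 0.5q_W.
By the same steps for W: q_W = 11.2125 − 0.5q_Y.
Substituting the second reaction function into the first: q_Y = 10.8375 − 0.5(11.2125 − 0.5q_Y), which gives 0.75q_Y = 837/160 ⇒ q_Y = 6.975.
Then q_W = 11.2125 − 0.5·6.975 = 7.725.
Total export volume: 6.975 + 7.725 = 14.7.

14.7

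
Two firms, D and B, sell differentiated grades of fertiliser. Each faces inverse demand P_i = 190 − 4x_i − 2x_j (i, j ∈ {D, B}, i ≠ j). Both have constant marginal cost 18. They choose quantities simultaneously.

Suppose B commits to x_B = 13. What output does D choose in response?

18.25

Firm D's profit: π = x_D(190 − 4x_D − 2x_B) − 18x_D.
∂π/∂x_D = 172 − 8x_D − 2x_B = 0 ⇒ x_D = 21.5 − 0.25x_B.
At x_B = 13: x_D = 21.5 − 0.25·13 = 18.25.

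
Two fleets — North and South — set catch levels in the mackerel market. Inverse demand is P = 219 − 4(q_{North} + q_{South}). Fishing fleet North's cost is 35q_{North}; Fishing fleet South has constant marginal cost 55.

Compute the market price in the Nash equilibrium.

Fishing fleet North's profit: π = q_{North}(219 − 4(q_{North} + q_{South})) − 35q_{North}.
∂π/∂q_{North} = 184 − 8q_{North} − 4q_{South} = 0, so q_{North} = 23 − 0.5q_{South}.
By the same steps for South: q_{South} = 20.5 − 0.5q_{North}.
Solving the two reaction functions simultaneously: (1 − (−0.5)(−0.5))q_{North} = 23 − 0.5·20.5, so 0.75q_{North} = 12.75 and q_{North} = 17.
Then q_{South} = 20.5 − 0.5·17 = 12.
Equilibrium price: P = 219 − 4·29 = 103.

103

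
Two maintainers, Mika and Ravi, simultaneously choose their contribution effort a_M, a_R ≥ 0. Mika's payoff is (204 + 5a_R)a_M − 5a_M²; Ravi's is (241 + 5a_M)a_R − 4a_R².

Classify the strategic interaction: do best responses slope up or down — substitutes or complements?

strategic complements

Expanding Mika's payoff: 204a_M + 5a_Ra_M − 5a_M².
∂π/∂a_M = 204 + 5a_R − 10a_M = 0, so a_M = 20.4 + 0.5a_R.
The best-response slope da_M/da_R = 0.5 > 0: the reaction function is upward-sloping, so the choices are strategic complements.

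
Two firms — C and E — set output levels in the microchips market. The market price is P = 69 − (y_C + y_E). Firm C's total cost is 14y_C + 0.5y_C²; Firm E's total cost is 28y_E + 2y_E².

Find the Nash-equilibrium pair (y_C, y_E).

17, 4

Firm C's profit: π = y_C(69 − (y_C + y_E)) − 14y_C − 0.5y_C².
∂π/∂y_C = 55 − 3y_C − y_E = 0, so y_C = 55/3 − (1/3)y_E.
For E: ∂π/∂y_E = 41 − 6y_E − y_C = 0 ⇒ y_E = 41/6 − (1/6)y_C.
Substituting the second reaction function into the first: y_C = 55/3 − (1/3)(41/6 − (1/6)y_C), which gives (17/18)y_C = 289/18 ⇒ y_C = 17.
Then y_E = 41/6 − (1/6)·17 = 4.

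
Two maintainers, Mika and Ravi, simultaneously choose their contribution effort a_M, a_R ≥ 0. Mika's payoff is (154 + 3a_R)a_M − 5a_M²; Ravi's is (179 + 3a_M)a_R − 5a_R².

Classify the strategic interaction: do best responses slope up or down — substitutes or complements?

Expanding Mika's payoff: 154a_M + 3a_Ra_M − 5a_M².
∂π/∂a_M = 154 + 3a_R − 10a_M = 0, so a_M = 15.4 + 0.3a_R.
The best-response slope da_M/da_R = 0.3 > 0: the reaction function is upward-sloping, so the choices are strategic complements.

strategic complements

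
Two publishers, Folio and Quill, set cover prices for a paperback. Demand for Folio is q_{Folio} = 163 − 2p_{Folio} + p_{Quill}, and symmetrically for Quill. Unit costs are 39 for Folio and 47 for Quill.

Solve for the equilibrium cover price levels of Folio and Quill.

81.4, 84.6

Folio's profit: π = (p_{Folio} − 39)(163 − 2p_{Folio} + p_{Quill}).
∂π/∂p_{Folio} = 241 − 4p_{Folio} + p_{Quill} = 0 ⇒ p_{Folio} = 60.25 + 0.25p_{Quill}.
Similarly p_{Quill} = 64.25 + 0.25p_{Folio}.
Plugging p_{Quill} into Folio's best response: p_{Folio} = 60.25 + 0.25(64.25 + 0.25p_{Folio}) ⇒ 0.9375p_{Folio} = 76.3125, so p_{Folio} = 81.4.
Then p_{Quill} = 64.25 + 0.25·81.4 = 84.6.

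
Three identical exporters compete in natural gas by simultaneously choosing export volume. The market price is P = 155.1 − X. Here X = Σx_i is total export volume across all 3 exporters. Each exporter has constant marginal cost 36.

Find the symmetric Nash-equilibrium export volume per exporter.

29.775

A representative exporter's profit is π_i = x_i(155.1 − X) − 36x_i, with X = x_i + Σ_{j≠i} x_j.
First-order condition: 119.1 − 2x_i − Σ_{j≠i} x_j = 0.
Imposing symmetry (x_j = x for all j) turns Σ_{j≠i} x_j into 2x, so 119.1 = 4x and x = 29.775.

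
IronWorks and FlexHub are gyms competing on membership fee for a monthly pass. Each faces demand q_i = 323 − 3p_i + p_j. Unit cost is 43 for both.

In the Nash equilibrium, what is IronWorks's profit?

IronWorks's profit: π = (p_{IronWorks} − 43)(323 − 3p_{IronWorks} + p_{FlexHub}).
∂π/∂p_{IronWorks} = 452 − 6p_{IronWorks} + p_{FlexHub} = 0 ⇒ p_{IronWorks} = 226/3 + (1/6)p_{FlexHub}.
By symmetry p_{FlexHub} = p_{IronWorks}; substituting into the reaction function, (5/6)p_{IronWorks} = 226/3 and p_{IronWorks} = 90.4.
q_{IronWorks} = 323 − 3·90.4 + 90.4 = 142.2.
Profit = (90.4 − 43)·142.2 = 6740.28.

6740.28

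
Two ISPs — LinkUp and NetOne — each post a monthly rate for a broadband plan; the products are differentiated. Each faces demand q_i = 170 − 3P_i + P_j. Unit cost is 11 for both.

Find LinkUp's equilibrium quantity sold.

LinkUp's profit: π = (P_{LinkUp} − 11)(170 − 3P_{LinkUp} + P_{NetOne}).
∂π/∂P_{LinkUp} = 203 − 6P_{LinkUp} + P_{NetOne} = 0 ⇒ P_{LinkUp} = 203/6 + (1/6)P_{NetOne}.
By symmetry P_{NetOne} = P_{LinkUp}; substituting into the reaction function, (5/6)P_{LinkUp} = 203/6 and P_{LinkUp} = 40.6.
q_{LinkUp} = 170 − 3·40.6 + 40.6 = 88.8.

88.8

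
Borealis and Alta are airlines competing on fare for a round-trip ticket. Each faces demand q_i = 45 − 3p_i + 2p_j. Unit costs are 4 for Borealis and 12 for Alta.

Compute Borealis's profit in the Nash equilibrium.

414.1875

Borealis's profit: π = (p_{Borealis} − 4)(45 − 3p_{Borealis} + 2p_{Alta}).
∂π/∂p_{Borealis} = 57 − 6p_{Borealis} + 2p_{Alta} = 0 ⇒ p_{Borealis} = 9.5 + (1/3)p_{Alta}.
Similarly p_{Alta} = 13.5 + (1/3)p_{Borealis}.
Plugging p_{Alta} into Borealis's best response: p_{Borealis} = 9.5 + (1/3)(13.5 + (1/3)p_{Borealis}) ⇒ (8/9)p_{Borealis} = 14, so p_{Borealis} = 15.75.
Then p_{Alta} = 13.5 + (1/3)·15.75 = 18.75.
q_{Borealis} = 45 − 3·15.75 + 2·18.75 = 35.25.
Profit = (15.75 − 4)·35.25 = 414.1875.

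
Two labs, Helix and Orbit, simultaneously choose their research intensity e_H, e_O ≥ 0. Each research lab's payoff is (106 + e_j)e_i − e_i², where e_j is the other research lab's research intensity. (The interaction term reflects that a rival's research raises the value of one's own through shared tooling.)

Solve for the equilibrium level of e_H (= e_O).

106

Helix's payoff is (106 + e_O)e_H − e_H².
∂π/∂e_H = 106 + e_O − 2e_H = 0, so e_H = 53 + 0.5e_O.
Setting e_H = e_O in the reaction function: e_H = 53 + 0.5e_H, so e_H = 53 / 0.5 = 106.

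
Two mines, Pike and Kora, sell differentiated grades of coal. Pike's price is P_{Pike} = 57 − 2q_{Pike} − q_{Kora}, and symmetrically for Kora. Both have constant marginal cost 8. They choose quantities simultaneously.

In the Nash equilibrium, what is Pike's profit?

Mine Pike's profit: π = q_{Pike}(57 − 2q_{Pike} − q_{Kora}) − 8q_{Pike}.
∂π/∂q_{Pike} = 49 − 4q_{Pike} − q_{Kora} = 0 ⇒ q_{Pike} = 12.25 − 0.25q_{Kora}.
By symmetry q_{Kora} = q_{Pike}; substituting into the reaction function, 1.25q_{Pike} = 12.25 and q_{Pike} = 9.8.
P_{Pike} = 57 − 2·9.8 − 9.8 = 27.6.
Profit = (27.6 − 8)·9.8 = 192.08.

192.08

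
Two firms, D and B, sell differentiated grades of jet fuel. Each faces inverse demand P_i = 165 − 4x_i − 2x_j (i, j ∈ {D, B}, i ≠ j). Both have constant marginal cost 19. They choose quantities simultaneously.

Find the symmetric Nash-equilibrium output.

Firm D's profit: π = x_D(165 − 4x_D − 2x_B) − 19x_D.
∂π/∂x_D = 146 − 8x_D − 2x_B = 0 ⇒ x_D = 18.25 − 0.25x_B.
The game is symmetric, so in equilibrium x_B = x_D: the reaction function gives 1.25x_D = 18.25, hence x_D = 14.6.

14.6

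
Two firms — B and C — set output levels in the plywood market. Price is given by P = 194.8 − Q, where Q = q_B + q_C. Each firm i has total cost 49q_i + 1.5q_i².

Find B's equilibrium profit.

Firm B's profit: π = q_B(194.8 − (q_B + q_C)) − 49q_B − 1.5q_B².
∂π/∂q_B = 145.8 − 5q_B − q_C = 0, so q_B = 29.16 − 0.2q_C.
Setting q_B = q_C in the reaction function: q_B = 29.16 − 0.2q_B, so q_B = 29.16 / 1.2 = 24.3.
Price P = 194.8 − 48.6 = 146.2.
B's profit: (146.2 − 49)·24.3 − 1.5(24.3)² = 1476.225.

1476.225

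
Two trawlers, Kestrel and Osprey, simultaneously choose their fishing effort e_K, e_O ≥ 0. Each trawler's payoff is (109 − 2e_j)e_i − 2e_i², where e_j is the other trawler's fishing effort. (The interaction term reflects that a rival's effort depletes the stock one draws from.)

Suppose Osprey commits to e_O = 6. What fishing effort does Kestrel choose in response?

Kestrel's payoff is (109 − 2e_O)e_K − 2e_K².
∂π/∂e_K = 109 − 2e_O − 4e_K = 0, so e_K = 27.25 − 0.5e_O.
At e_O = 6: e_K = 27.25 − 0.5·6 = 24.25.

24.25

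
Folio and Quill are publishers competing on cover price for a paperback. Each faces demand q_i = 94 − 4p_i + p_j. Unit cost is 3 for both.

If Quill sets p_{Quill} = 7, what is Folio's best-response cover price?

Folio's profit: π = (p_{Folio} − 3)(94 − 4p_{Folio} + p_{Quill}).
∂π/∂p_{Folio} = 106 − 8p_{Folio} + p_{Quill} = 0 ⇒ p_{Folio} = 13.25 + 0.125p_{Quill}.
At p_{Quill} = 7: p_{Folio} = 13.25 + 0.125·7 = 14.125.

14.125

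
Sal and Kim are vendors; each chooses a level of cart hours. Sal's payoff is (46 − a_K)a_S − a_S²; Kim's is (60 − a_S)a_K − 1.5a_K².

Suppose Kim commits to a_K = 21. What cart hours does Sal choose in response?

Expanding Sal's payoff: 46a_S − a_Ka_S − a_S².
∂π/∂a_S = 46 − a_K − 2a_S = 0, so a_S = 23 − 0.5a_K.
At a_K = 21: a_S = 23 − 0.5·21 = 12.5.

12.5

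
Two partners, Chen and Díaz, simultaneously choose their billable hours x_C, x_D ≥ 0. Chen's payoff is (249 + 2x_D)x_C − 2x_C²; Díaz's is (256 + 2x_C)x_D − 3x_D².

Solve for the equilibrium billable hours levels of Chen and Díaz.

Expanding Chen's payoff: 249x_C + 2x_Dx_C − 2x_C².
∂π/∂x_C = 249 + 2x_D − 4x_C = 0, so x_C = 62.25 + 0.5x_D.
Likewise for Díaz: x_D = 128/3 + (1/3)x_C.
Solving the two reaction functions simultaneously: (1 − (0.5)(1/3))x_C = 62.25 + 0.5·(128/3), so (5/6)x_C = 1003/12 and x_C = 100.3.
Then x_D = 128/3 + (1/3)·100.3 = 76.1.

100.3, 76.1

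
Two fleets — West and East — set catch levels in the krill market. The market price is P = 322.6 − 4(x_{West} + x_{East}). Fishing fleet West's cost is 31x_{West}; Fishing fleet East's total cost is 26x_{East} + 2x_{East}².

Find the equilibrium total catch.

43.99

Fishing fleet West's profit: π = x_{West}(322.6 − 4(x_{West} + x_{East})) − 31x_{West}.
∂π/∂x_{West} = 291.6 − 8x_{West} − 4x_{East} = 0, so x_{West} = 36.45 − 0.5x_{East}.
For East: ∂π/∂x_{East} = 296.6 − 12x_{East} − 4x_{West} = 0 ⇒ x_{East} = 1483/60 − (1/3)x_{West}.
Substituting the second reaction function into the first: x_{West} = 36.45 − 0.5(1483/60 − (1/3)x_{West}), which gives (5/6)x_{West} = 2891/120 ⇒ x_{West} = 28.91.
Then x_{East} = 1483/60 − (1/3)·28.91 = 15.08.
Total catch: 28.91 + 15.08 = 43.99.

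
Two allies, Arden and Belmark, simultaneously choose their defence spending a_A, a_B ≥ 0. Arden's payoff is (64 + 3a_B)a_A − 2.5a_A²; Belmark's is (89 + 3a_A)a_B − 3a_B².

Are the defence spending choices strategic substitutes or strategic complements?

Expanding Arden's payoff: 64a_A + 3a_Ba_A − 2.5a_A².
∂π/∂a_A = 64 + 3a_B − 5a_A = 0, so a_A = 12.8 + 0.6a_B.
The best-response slope da_A/da_B = 0.6 > 0: the reaction function is upward-sloping, so the choices are strategic complements.

strategic complements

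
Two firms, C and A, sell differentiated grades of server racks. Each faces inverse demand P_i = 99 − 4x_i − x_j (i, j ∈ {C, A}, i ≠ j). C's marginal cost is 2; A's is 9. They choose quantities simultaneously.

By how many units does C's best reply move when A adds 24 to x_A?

-3

Firm C's profit: π = x_C(99 − 4x_C − x_A) − 2x_C.
∂π/∂x_C = 97 − 8x_C − x_A = 0 ⇒ x_C = 12.125 − 0.125x_A.
The reaction-function slope is −0.125, so a 24-unit rise in x_A moves x_C by −0.125 × 24 = −3. C's best response falls — the actions are strategic substitutes.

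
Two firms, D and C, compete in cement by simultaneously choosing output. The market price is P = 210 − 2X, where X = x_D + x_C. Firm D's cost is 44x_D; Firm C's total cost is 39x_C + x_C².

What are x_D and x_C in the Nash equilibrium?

Firm D's profit: π = x_D(210 − 2(x_D + x_C)) − 44x_D.
∂π/∂x_D = 166 − 4x_D − 2x_C = 0, so x_D = 41.5 − 0.5x_C.
For C: ∂π/∂x_C = 171 − 6x_C − 2x_D = 0 ⇒ x_C = 28.5 − (1/3)x_D.
Solving the two reaction functions simultaneously: (1 − (−0.5)(−1/3))x_D = 41.5 − 0.5·28.5, so (5/6)x_D = 27.25 and x_D = 32.7.
Then x_C = 28.5 − (1/3)·32.7 = 17.6.

32.7, 17.6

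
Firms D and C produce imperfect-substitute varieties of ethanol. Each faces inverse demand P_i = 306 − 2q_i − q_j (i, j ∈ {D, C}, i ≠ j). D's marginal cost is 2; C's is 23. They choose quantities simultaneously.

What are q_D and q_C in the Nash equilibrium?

62.2, 55.2

Firm D's profit: π = q_D(306 − 2q_D − q_C) − 2q_D.
∂π/∂q_D = 304 − 4q_D − q_C = 0 ⇒ q_D = 76 − 0.25q_C.
Similarly q_C = 70.75 − 0.25q_D.
Substituting the second reaction function into the first: q_D = 76 − 0.25(70.75 − 0.25q_D), which gives 0.9375q_D = 58.3125 ⇒ q_D = 62.2.
Then q_C = 70.75 − 0.25·62.2 = 55.2.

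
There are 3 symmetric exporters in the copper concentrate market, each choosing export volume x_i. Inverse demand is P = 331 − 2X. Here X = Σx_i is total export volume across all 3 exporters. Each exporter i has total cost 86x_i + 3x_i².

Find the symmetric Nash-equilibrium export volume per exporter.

17.5

A representative exporter's profit is π_i = x_i(331 − 2X) − 86x_i − 3x_i², with X = x_i + Σ_{j≠i} x_j.
First-order condition: 245 − 10x_i − 2Σ_{j≠i} x_j = 0.
Imposing symmetry (x_j = x for all j) turns Σ_{j≠i} x_j into 2x, so 245 = 14x and x = 17.5.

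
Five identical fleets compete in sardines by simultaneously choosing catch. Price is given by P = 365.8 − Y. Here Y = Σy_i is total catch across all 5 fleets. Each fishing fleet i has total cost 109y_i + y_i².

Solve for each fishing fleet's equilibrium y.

A representative fishing fleet's profit is π_i = y_i(365.8 − Y) − 109y_i − y_i², with Y = y_i + Σ_{j≠i} y_j.
First-order condition: 256.8 − 4y_i − Σ_{j≠i} y_j = 0.
Imposing symmetry (y_j = y for all j) turns Σ_{j≠i} y_j into 4y, so 256.8 = 8y and y = 32.1.

32.1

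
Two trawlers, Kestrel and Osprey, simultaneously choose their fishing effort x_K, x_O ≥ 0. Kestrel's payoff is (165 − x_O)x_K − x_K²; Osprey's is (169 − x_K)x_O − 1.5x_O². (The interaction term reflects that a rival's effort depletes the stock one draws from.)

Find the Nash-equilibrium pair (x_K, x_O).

Expanding Kestrel's payoff: 165x_K − x_Ox_K − x_K².
∂π/∂x_K = 165 − x_O − 2x_K = 0, so x_K = 82.5 − 0.5x_O.
Likewise for Osprey: x_O = 169/3 − (1/3)x_K.
Plugging x_O into Kestrel's best response: x_K = 82.5 − 0.5(169/3 − (1/3)x_K) ⇒ (5/6)x_K = 163/3, so x_K = 65.2.
Then x_O = 169/3 − (1/3)·65.2 = 34.6.

65.2, 34.6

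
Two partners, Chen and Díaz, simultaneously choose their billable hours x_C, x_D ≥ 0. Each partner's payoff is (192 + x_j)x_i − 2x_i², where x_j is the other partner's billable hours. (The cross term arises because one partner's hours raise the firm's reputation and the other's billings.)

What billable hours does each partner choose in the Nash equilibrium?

Chen's payoff is (192 + x_D)x_C − 2x_C².
∂π/∂x_C = 192 + x_D − 4x_C = 0, so x_C = 48 + 0.25x_D.
Setting x_C = x_D in the reaction function: x_C = 48 + 0.25x_C, so x_C = 48 / 0.75 = 64.

64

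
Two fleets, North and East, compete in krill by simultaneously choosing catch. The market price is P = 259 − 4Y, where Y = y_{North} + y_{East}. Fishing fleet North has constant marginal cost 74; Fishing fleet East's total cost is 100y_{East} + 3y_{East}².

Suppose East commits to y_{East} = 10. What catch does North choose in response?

Fishing fleet North's profit: π = y_{North}(259 − 4(y_{North} + y_{East})) − 74y_{North}.
∂π/∂y_{North} = 185 − 8y_{North} − 4y_{East} = 0, so y_{North} = 23.125 − 0.5y_{East}.
At y_{East} = 10: y_{North} = 23.125 − 0.5·10 = 18.125.

18.125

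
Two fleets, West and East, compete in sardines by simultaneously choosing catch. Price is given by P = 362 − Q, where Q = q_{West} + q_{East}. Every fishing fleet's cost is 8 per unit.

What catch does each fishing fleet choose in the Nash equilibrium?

Fishing fleet West's profit: π = q_{West}(362 − (q_{West} + q_{East})) − 8q_{West}.
∂π/∂q_{West} = 354 − 2q_{West} − q_{East} = 0, so q_{West} = 177 − 0.5q_{East}.
Setting q_{West} = q_{East} in the reaction function: q_{West} = 177 − 0.5q_{West}, so q_{West} = 177 / 1.5 = 118.

118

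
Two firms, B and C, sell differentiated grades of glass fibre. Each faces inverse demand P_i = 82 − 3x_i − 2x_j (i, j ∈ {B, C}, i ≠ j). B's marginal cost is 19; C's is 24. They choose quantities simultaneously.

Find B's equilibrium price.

43.5625

Firm B's profit: π = x_B(82 − 3x_B − 2x_C) − 19x_B.
∂π/∂x_B = 63 − 6x_B − 2x_C = 0 ⇒ x_B = 10.5 − (1/3)x_C.
Similarly x_C = 29/3 − (1/3)x_B.
Substituting the second reaction function into the first: x_B = 10.5 − (1/3)(29/3 − (1/3)x_B), which gives (8/9)x_B = 131/18 ⇒ x_B = 8.1875.
Then x_C = 29/3 − (1/3)·8.1875 = 6.9375.
P_B = 82 − 3·8.1875 − 2·6.9375 = 43.5625.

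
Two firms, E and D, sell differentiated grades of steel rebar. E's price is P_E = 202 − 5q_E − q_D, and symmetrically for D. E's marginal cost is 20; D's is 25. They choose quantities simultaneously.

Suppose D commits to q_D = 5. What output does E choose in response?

17.7

Firm E's profit: π = q_E(202 − 5q_E − q_D) − 20q_E.
∂π/∂q_E = 182 − 10q_E − q_D = 0 ⇒ q_E = 18.2 − 0.1q_D.
At q_D = 5: q_E = 18.2 − 0.1·5 = 17.7.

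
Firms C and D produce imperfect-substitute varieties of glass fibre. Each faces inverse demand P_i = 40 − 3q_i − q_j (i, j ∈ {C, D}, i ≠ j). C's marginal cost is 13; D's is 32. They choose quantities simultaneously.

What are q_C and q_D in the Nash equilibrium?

Firm C's profit: π = q_C(40 − 3q_C − q_D) − 13q_C.
∂π/∂q_C = 27 − 6q_C − q_D = 0 ⇒ q_C = 4.5 − (1/6)q_D.
Similarly q_D = 4/3 − (1/6)q_C.
Solving the two reaction functions simultaneously: (1 − (−1/6)(−1/6))q_C = 4.5 − (1/6)·(4/3), so (35/36)q_C = 77/18 and q_C = 4.4.
Then q_D = 4/3 − (1/6)·4.4 = 0.6.

4.4, 0.6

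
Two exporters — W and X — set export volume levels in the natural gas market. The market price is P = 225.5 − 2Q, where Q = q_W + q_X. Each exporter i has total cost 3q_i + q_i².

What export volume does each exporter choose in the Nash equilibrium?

Exporter W's profit: π = q_W(225.5 − 2(q_W + q_X)) − 3q_W − q_W².
∂π/∂q_W = 222.5 − 6q_W − 2q_X = 0, so q_W = 445/12 − (1/3)q_X.
Setting q_W = q_X in the reaction function: q_W = 445/12 − (1/3)q_W, so q_W = (445/12) / (4/3) = 27.8125.

27.8125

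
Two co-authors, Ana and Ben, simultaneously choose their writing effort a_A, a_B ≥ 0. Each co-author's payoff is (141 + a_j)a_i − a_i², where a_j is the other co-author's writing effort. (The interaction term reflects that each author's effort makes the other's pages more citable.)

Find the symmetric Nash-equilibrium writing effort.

Ana's payoff is (141 + a_B)a_A − a_A².
∂π/∂a_A = 141 + a_B − 2a_A = 0, so a_A = 70.5 + 0.5a_B.
The game is symmetric, so in equilibrium a_B = a_A: the reaction function gives 0.5a_A = 70.5, hence a_A = 141.

141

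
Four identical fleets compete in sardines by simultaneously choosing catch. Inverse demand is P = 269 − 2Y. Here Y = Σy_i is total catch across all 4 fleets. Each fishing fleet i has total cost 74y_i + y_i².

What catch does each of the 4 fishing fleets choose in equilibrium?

16.25

A representative fishing fleet's profit is π_i = y_i(269 − 2Y) − 74y_i − y_i², with Y = y_i + Σ_{j≠i} y_j.
First-order condition: 195 − 6y_i − 2Σ_{j≠i} y_j = 0.
Imposing symmetry (y_j = y for all j) turns Σ_{j≠i} y_j into 3y, so 195 = 12y and y = 16.25.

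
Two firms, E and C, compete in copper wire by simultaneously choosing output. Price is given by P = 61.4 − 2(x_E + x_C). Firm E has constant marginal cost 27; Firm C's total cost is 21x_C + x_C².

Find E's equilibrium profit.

78.8768

Firm E's profit: π = x_E(61.4 − 2(x_E + x_C)) − 27x_E.
∂π/∂x_E = 34.4 − 4x_E − 2x_C = 0, so x_E = 8.6 − 0.5x_C.
For C: ∂π/∂x_C = 40.4 − 6x_C − 2x_E = 0 ⇒ x_C = 101/15 − (1/3)x_E.
Plugging x_C into E's best response: x_E = 8.6 − 0.5(101/15 − (1/3)x_E) ⇒ (5/6)x_E = 157/30, so x_E = 6.28.
Then x_C = 101/15 − (1/3)·6.28 = 4.64.
Price P = 61.4 − 2·10.92 = 39.56.
E's profit: (39.56 − 27)·6.28 = 78.8768.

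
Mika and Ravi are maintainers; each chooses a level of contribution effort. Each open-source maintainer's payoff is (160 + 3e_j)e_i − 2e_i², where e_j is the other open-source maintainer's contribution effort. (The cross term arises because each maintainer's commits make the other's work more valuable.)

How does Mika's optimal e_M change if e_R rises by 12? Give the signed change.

9

Mika's payoff is (160 + 3e_R)e_M − 2e_M².
∂π/∂e_M = 160 + 3e_R − 4e_M = 0, so e_M = 40 + 0.75e_R.
The reaction-function slope is 0.75, so a 12-unit rise in e_R moves e_M by 0.75 × 12 = 9. Mika's best response rises — the actions are strategic complements.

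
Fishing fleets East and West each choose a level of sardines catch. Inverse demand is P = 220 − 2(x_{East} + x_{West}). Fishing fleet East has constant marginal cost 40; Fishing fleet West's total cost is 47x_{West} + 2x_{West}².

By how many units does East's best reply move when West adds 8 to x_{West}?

-4

Fishing fleet East's profit: π = x_{East}(220 − 2(x_{East} + x_{West})) − 40x_{East}.
∂π/∂x_{East} = 180 − 4x_{East} − 2x_{West} = 0, so x_{East} = 45 − 0.5x_{West}.
The reaction-function slope is −0.5, so an 8-unit rise in x_{West} moves x_{East} by −0.5 × 8 = −4. East's best response falls — the actions are strategic substitutes.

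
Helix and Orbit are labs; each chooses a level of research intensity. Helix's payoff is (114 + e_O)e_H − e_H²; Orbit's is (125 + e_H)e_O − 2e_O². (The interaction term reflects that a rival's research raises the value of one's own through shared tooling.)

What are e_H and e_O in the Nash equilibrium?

Expanding Helix's payoff: 114e_H + e_Oe_H − e_H².
∂π/∂e_H = 114 + e_O − 2e_H = 0, so e_H = 57 + 0.5e_O.
Likewise for Orbit: e_O = 31.25 + 0.25e_H.
Solving the two reaction functions simultaneously: (1 − (0.5)(0.25))e_H = 57 + 0.5·31.25, so 0.875e_H = 72.625 and e_H = 83.
Then e_O = 31.25 + 0.25·83 = 52.

83, 52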